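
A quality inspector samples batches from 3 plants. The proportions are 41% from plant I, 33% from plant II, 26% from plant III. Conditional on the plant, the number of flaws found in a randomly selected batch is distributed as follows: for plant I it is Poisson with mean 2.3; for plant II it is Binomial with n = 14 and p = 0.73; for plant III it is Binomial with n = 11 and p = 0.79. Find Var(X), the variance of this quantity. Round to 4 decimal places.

Per component, I: μ=2.3, E[X²]=7.59; II: μ=10.22, E[X²]=107.208; III: μ=8.69, E[X²]=77.341.
E[X] = 0.41·2.3 + 0.33·10.22 + 0.26·8.69 = 6.575.
E[X²] = 0.41·7.59 + 0.33·107.208 + 0.26·77.341 = 58.5991.
Var(X) = E[X²] − (E[X])² = 58.5991 − 43.2306 = 15.3685.

15.3685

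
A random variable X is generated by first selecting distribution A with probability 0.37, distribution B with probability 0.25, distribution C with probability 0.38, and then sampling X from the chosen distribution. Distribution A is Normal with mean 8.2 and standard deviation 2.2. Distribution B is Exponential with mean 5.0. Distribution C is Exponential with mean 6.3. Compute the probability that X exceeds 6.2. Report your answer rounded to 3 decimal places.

0.517

Conditional on each component, P(X > 6.2): A: 0.818349; B: 0.289384; C: 0.373765.
By total probability, P(X > 6.2) = 0.37·0.818349 + 0.25·0.289384 + 0.38·0.373765 = 0.517166.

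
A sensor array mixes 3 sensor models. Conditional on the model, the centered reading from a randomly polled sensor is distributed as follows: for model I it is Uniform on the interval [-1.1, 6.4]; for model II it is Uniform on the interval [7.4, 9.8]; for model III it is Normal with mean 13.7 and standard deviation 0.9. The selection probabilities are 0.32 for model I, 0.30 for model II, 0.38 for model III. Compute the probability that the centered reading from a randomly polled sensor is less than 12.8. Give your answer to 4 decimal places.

0.6803

Conditional on each model, P(X < 12.8): I: 1; II: 1; III: 0.158655.
By total probability, P(X < 12.8) = 0.32·1 + 0.3·1 + 0.38·0.158655 = 0.680289.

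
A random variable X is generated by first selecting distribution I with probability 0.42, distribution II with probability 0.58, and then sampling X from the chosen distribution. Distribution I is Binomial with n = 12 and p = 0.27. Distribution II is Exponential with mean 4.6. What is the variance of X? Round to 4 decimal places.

Per component, I: μ=3.24, E[X²]=12.8628; II: μ=4.6, E[X²]=42.32.
E[X] = 0.42·3.24 + 0.58·4.6 = 4.0288.
E[X²] = 0.42·12.8628 + 0.58·42.32 = 29.948.
Var(X) = E[X²] − (E[X])² = 29.948 − 16.2312 = 13.7167.

13.7167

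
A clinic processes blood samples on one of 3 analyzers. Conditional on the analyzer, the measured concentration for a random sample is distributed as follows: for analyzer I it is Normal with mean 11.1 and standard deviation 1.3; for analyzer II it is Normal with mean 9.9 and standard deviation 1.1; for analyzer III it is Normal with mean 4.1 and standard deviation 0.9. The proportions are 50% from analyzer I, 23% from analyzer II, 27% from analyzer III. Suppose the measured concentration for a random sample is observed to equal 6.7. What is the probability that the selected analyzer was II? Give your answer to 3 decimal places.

Likelihoods f(6.7 | ·): I: 0.000998643; II: 0.00527038; III: 0.00683009.
Posterior ∝ prior × likelihood. Numerator for II: 0.23·0.00527038 = 0.00121219.
Normalizing constant: 0.5·0.000998643 + 0.23·0.00527038 + 0.27·0.00683009 = 0.00355563.
P(II | observation) = 0.00121219 / 0.00355563 = 0.34092.

0.341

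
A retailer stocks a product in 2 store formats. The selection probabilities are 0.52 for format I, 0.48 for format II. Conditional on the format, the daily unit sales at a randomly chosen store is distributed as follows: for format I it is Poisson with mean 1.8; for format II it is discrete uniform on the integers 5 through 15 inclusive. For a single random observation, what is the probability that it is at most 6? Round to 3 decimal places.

0.606

Conditional on each format, P(X ≤ 6): I: 0.997431; II: 0.181818.
By total probability, P(X ≤ 6) = 0.52·0.997431 + 0.48·0.181818 = 0.605937.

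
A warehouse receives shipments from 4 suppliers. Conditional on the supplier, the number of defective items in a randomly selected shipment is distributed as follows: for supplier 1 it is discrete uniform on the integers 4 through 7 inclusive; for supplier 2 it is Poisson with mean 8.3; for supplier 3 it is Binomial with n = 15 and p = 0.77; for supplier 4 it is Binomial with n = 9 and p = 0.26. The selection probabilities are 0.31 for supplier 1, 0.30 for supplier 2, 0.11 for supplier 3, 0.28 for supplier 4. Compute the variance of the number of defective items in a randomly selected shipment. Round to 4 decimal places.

Per component, 1: μ=5.5, E[X²]=31.5; 2: μ=8.3, E[X²]=77.19; 3: μ=11.55, E[X²]=136.059; 4: μ=2.34, E[X²]=7.2072.
E[X] = 0.31·5.5 + 0.3·8.3 + 0.11·11.55 + 0.28·2.34 = 6.1207.
E[X²] = 0.31·31.5 + 0.3·77.19 + 0.11·136.059 + 0.28·7.2072 = 49.9065.
Var(X) = E[X²] − (E[X])² = 49.9065 − 37.463 = 12.4435.

12.4435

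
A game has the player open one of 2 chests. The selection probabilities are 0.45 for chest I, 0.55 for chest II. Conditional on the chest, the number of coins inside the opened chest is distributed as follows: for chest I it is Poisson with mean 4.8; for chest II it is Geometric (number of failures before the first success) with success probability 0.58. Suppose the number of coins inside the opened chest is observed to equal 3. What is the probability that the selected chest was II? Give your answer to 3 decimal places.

Likelihoods P(X=3 | ·): I: 0.151691; II: 0.042971.
Posterior ∝ prior × likelihood. Numerator for II: 0.55·0.042971 = 0.0236341.
Normalizing constant: 0.45·0.151691 + 0.55·0.042971 = 0.0918949.
P(II | observation) = 0.0236341 / 0.0918949 = 0.257186.

0.257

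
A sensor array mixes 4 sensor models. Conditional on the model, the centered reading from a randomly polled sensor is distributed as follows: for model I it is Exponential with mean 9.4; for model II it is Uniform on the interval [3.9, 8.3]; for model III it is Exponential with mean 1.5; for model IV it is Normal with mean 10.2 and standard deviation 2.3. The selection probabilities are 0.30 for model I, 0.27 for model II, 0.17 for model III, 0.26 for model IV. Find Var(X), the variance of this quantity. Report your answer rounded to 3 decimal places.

38.313

Per component, I: μ=9.4, E[X²]=176.72; II: μ=6.1, E[X²]=38.8233; III: μ=1.5, E[X²]=4.5; IV: μ=10.2, E[X²]=109.33.
E[X] = 0.3·9.4 + 0.27·6.1 + 0.17·1.5 + 0.26·10.2 = 7.374.
E[X²] = 0.3·176.72 + 0.27·38.8233 + 0.17·4.5 + 0.26·109.33 = 92.6891.
Var(X) = E[X²] − (E[X])² = 92.6891 − 54.3759 = 38.3132.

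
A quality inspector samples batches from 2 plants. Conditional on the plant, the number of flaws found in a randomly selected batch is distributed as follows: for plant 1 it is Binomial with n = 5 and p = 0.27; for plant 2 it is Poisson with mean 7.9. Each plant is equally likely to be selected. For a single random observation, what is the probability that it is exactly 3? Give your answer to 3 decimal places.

Conditional on each plant, P(X = 3): 1: 0.104891; 2: 0.0304652.
By total probability, P(X = 3) = 0.5·0.104891 + 0.5·0.0304652 = 0.0676779.

0.068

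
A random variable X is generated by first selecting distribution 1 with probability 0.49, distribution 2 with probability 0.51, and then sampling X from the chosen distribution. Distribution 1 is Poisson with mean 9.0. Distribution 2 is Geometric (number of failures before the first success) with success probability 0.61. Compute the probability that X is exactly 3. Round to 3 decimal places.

0.026

Conditional on each component, P(X = 3): 1: 0.0149943; 2: 0.0361846.
By total probability, P(X = 3) = 0.49·0.0149943 + 0.51·0.0361846 = 0.0258013.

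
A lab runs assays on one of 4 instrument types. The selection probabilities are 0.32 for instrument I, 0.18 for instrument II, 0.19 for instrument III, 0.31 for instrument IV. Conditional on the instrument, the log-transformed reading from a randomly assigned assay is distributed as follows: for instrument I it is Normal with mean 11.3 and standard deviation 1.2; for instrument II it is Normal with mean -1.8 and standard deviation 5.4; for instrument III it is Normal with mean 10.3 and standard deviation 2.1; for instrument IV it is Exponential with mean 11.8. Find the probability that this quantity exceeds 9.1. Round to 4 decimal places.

Conditional on each instrument, P(X > 9.1): I: 0.966623; II: 0.0217686; III: 0.716145; IV: 0.462464.
By total probability, P(X > 9.1) = 0.32·0.966623 + 0.18·0.0217686 + 0.19·0.716145 + 0.31·0.462464 = 0.592669.

0.5927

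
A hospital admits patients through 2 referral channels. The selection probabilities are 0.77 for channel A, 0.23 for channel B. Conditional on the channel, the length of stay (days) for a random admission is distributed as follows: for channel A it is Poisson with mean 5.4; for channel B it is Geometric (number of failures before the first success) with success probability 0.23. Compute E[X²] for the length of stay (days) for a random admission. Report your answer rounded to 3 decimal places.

32.537

For each component E[X²] = Var + (mean)², giving A: 34.56; B: 25.7637.
Overall E[X²] = 0.77·34.56 + 0.23·25.7637 = 32.5369.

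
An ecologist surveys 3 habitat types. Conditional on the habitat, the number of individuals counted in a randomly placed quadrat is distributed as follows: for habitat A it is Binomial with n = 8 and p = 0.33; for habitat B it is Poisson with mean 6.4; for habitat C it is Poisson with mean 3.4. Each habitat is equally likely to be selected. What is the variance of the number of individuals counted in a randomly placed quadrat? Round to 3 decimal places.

6.491

Per component, A: μ=2.64, E[X²]=8.7384; B: μ=6.4, E[X²]=47.36; C: μ=3.4, E[X²]=14.96.
E[X] = 0.333333·2.64 + 0.333333·6.4 + 0.333333·3.4 = 4.14667.
E[X²] = 0.333333·8.7384 + 0.333333·47.36 + 0.333333·14.96 = 23.6861.
Var(X) = E[X²] − (E[X])² = 23.6861 − 17.1948 = 6.49129.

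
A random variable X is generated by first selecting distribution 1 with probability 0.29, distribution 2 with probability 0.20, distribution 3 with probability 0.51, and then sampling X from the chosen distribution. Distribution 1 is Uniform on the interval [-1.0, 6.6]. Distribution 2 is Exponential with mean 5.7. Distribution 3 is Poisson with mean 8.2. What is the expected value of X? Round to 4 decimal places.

6.1340

Component means — 1: 2.8; 2: 5.7; 3: 8.2.
E[X] = 0.29·2.8 + 0.2·5.7 + 0.51·8.2 = 6.134.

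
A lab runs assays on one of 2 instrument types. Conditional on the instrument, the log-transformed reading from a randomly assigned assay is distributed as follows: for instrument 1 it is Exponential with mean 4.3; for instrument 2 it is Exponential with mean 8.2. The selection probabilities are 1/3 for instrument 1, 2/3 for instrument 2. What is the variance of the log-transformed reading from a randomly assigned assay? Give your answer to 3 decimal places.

Per component, 1: μ=4.3, E[X²]=36.98; 2: μ=8.2, E[X²]=134.48.
E[X] = 0.333333·4.3 + 0.666667·8.2 = 6.9.
E[X²] = 0.333333·36.98 + 0.666667·134.48 = 101.98.
Var(X) = E[X²] − (E[X])² = 101.98 − 47.61 = 54.37.

54.370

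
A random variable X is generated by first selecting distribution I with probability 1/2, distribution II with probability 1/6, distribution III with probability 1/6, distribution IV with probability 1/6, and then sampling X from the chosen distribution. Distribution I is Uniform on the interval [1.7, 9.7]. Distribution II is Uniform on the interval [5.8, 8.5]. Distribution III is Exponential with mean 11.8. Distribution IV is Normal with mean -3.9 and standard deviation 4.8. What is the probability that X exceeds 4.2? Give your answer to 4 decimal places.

0.6348

Conditional on each component, P(X > 4.2): I: 0.6875; II: 1; III: 0.70052; IV: 0.0457536.
By total probability, P(X > 4.2) = 0.5·0.6875 + 0.166667·1 + 0.166667·0.70052 + 0.166667·0.0457536 = 0.634796.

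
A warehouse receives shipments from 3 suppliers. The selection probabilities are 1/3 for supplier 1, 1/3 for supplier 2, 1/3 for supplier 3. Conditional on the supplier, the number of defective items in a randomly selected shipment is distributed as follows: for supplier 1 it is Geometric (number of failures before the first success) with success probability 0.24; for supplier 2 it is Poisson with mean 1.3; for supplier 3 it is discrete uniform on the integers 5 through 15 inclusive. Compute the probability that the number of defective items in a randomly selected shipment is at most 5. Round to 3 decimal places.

0.632

Conditional on each supplier, P(X ≤ 5): 1: 0.8073; 2: 0.997769; 3: 0.0909091.
By total probability, P(X ≤ 5) = 0.333333·0.8073 + 0.333333·0.997769 + 0.333333·0.0909091 = 0.631993.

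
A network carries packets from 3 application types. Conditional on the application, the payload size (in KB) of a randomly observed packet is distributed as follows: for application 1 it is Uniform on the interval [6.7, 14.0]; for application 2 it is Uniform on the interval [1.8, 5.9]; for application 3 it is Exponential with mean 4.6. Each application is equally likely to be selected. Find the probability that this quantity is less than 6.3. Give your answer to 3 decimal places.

0.582

Conditional on each application, P(X < 6.3): 1: 0; 2: 1; 3: 0.745783.
By total probability, P(X < 6.3) = 0.333333·0 + 0.333333·1 + 0.333333·0.745783 = 0.581928.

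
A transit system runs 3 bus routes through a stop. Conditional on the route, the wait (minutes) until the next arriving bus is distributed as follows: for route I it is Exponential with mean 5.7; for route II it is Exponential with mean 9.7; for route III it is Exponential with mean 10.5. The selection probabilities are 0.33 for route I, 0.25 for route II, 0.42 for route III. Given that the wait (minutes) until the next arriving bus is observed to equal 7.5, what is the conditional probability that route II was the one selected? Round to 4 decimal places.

Likelihoods f(7.5 | ·): I: 0.0470636; II: 0.047581; III: 0.046623.
Posterior ∝ prior × likelihood. Numerator for II: 0.25·0.047581 = 0.0118952.
Normalizing constant: 0.33·0.0470636 + 0.25·0.047581 + 0.42·0.046623 = 0.0470079.
P(II | observation) = 0.0118952 / 0.0470079 = 0.253048.

0.2530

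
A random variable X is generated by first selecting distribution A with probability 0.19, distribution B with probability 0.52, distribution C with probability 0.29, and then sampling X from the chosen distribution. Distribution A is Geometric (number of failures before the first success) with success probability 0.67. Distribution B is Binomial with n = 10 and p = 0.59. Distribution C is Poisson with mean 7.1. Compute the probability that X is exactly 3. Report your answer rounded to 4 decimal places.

Conditional on each component, P(X = 3): A: 0.0240778; B: 0.0479981; C: 0.049219.
By total probability, P(X = 3) = 0.19·0.0240778 + 0.52·0.0479981 + 0.29·0.049219 = 0.0438073.

0.0438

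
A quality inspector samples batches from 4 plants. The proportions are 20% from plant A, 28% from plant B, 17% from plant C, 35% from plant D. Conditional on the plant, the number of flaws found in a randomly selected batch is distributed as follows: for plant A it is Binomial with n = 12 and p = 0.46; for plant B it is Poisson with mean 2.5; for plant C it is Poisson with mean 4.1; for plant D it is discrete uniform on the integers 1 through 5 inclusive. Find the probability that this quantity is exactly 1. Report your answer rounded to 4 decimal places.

Conditional on each plant, P(X = 1): A: 0.0062845; B: 0.205212; C: 0.067948; D: 0.2.
By total probability, P(X = 1) = 0.2·0.0062845 + 0.28·0.205212 + 0.17·0.067948 + 0.35·0.2 = 0.140268.

0.1403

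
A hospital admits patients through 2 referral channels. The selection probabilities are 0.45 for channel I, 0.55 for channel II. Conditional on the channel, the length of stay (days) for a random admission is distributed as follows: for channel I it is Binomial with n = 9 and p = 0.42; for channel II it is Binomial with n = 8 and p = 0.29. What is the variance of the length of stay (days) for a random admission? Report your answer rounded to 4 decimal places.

2.4201

Per component, I: μ=3.78, E[X²]=16.4808; II: μ=2.32, E[X²]=7.0296.
E[X] = 0.45·3.78 + 0.55·2.32 = 2.977.
E[X²] = 0.45·16.4808 + 0.55·7.0296 = 11.2826.
Var(X) = E[X²] − (E[X])² = 11.2826 − 8.86253 = 2.42011.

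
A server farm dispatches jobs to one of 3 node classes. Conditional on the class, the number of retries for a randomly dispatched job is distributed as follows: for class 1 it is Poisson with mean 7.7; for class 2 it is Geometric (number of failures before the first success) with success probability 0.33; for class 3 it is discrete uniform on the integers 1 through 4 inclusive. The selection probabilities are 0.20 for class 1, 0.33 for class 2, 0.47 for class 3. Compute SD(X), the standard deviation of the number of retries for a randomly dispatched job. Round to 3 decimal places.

Per component, 1: μ=7.7, E[X²]=66.99; 2: μ=2.0303, E[X²]=10.2746; 3: μ=2.5, E[X²]=7.5.
E[X] = 0.2·7.7 + 0.33·2.0303 + 0.47·2.5 = 3.385.
E[X²] = 0.2·66.99 + 0.33·10.2746 + 0.47·7.5 = 20.3136.
Var(X) = E[X²] − (E[X])² = 20.3136 − 11.4582 = 8.85538.
SD(X) = √8.85538 = 2.9758.

2.976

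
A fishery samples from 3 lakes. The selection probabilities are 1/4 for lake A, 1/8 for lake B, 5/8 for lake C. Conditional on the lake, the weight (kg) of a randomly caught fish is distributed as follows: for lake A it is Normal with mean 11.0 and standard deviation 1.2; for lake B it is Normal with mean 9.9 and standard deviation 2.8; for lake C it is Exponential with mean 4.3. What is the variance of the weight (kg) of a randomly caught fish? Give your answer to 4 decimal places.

22.3981

Per component, A: μ=11, E[X²]=122.44; B: μ=9.9, E[X²]=105.85; C: μ=4.3, E[X²]=36.98.
E[X] = 0.25·11 + 0.125·9.9 + 0.625·4.3 = 6.675.
E[X²] = 0.25·122.44 + 0.125·105.85 + 0.625·36.98 = 66.9537.
Var(X) = E[X²] − (E[X])² = 66.9537 − 44.5556 = 22.3981.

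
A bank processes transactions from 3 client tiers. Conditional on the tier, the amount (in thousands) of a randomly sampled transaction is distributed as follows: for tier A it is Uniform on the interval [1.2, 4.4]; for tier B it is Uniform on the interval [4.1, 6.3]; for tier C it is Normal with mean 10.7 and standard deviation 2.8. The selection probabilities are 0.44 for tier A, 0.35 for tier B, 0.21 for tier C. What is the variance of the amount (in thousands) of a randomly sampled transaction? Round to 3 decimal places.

Per component, A: μ=2.8, E[X²]=8.69333; B: μ=5.2, E[X²]=27.4433; C: μ=10.7, E[X²]=122.33.
E[X] = 0.44·2.8 + 0.35·5.2 + 0.21·10.7 = 5.299.
E[X²] = 0.44·8.69333 + 0.35·27.4433 + 0.21·122.33 = 39.1195.
Var(X) = E[X²] − (E[X])² = 39.1195 − 28.0794 = 11.0401.

11.040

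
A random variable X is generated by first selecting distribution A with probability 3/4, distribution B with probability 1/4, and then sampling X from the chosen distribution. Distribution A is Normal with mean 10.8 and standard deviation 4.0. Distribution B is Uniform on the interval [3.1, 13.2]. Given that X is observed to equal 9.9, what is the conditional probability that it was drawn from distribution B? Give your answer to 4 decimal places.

0.2534

Likelihoods f(9.9 | ·): A: 0.0972427; B: 0.0990099.
Posterior ∝ prior × likelihood. Numerator for B: 0.25·0.0990099 = 0.0247525.
Normalizing constant: 0.75·0.0972427 + 0.25·0.0990099 = 0.0976845.
P(B | observation) = 0.0247525 / 0.0976845 = 0.253392.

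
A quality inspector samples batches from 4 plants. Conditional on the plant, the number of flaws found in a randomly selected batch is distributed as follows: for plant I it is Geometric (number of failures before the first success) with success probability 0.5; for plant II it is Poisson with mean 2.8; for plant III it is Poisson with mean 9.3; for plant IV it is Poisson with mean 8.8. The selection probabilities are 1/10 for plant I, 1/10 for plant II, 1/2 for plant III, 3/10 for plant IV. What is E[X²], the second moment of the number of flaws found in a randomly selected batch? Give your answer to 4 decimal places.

For each component E[X²] = Var + (mean)², giving I: 3; II: 10.64; III: 95.79; IV: 86.24.
Overall E[X²] = 0.1·3 + 0.1·10.64 + 0.5·95.79 + 0.3·86.24 = 75.131.

75.1310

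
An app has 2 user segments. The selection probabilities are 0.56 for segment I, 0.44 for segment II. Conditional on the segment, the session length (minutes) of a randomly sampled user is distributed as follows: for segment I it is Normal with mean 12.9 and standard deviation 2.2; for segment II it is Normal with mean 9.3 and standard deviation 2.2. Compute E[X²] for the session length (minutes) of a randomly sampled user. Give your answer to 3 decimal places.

136.085

For each component E[X²] = Var + (mean)², giving I: 171.25; II: 91.33.
Overall E[X²] = 0.56·171.25 + 0.44·91.33 = 136.085.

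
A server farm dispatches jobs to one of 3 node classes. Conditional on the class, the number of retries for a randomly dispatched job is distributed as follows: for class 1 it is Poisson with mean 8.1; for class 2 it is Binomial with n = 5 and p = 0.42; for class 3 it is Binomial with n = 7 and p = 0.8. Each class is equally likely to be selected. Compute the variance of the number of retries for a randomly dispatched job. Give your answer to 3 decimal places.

Per component, 1: μ=8.1, E[X²]=73.71; 2: μ=2.1, E[X²]=5.628; 3: μ=5.6, E[X²]=32.48.
E[X] = 0.333333·8.1 + 0.333333·2.1 + 0.333333·5.6 = 5.26667.
E[X²] = 0.333333·73.71 + 0.333333·5.628 + 0.333333·32.48 = 37.2727.
Var(X) = E[X²] − (E[X])² = 37.2727 − 27.7378 = 9.53489.

9.535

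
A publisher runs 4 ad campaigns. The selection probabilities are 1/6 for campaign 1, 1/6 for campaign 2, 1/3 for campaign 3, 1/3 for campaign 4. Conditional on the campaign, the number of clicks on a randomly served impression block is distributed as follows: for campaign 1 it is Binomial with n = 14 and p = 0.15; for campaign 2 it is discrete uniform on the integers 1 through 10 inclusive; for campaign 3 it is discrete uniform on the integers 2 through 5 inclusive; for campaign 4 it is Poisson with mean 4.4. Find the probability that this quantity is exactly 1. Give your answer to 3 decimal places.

Conditional on each campaign, P(X = 1): 1: 0.253902; 2: 0.1; 3: 0; 4: 0.0540203.
By total probability, P(X = 1) = 0.166667·0.253902 + 0.166667·0.1 + 0.333333·0 + 0.333333·0.0540203 = 0.0769904.

0.077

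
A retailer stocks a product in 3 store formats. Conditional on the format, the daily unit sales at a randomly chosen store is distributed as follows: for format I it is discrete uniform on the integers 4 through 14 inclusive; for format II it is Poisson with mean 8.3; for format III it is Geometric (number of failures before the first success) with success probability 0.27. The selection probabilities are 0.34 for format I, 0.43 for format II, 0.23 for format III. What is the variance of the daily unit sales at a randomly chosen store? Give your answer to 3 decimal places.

15.541

Per component, I: μ=9, E[X²]=91; II: μ=8.3, E[X²]=77.19; III: μ=2.7037, E[X²]=17.3237.
E[X] = 0.34·9 + 0.43·8.3 + 0.23·2.7037 = 7.25085.
E[X²] = 0.34·91 + 0.43·77.19 + 0.23·17.3237 = 68.1162.
Var(X) = E[X²] − (E[X])² = 68.1162 − 52.5749 = 15.5413.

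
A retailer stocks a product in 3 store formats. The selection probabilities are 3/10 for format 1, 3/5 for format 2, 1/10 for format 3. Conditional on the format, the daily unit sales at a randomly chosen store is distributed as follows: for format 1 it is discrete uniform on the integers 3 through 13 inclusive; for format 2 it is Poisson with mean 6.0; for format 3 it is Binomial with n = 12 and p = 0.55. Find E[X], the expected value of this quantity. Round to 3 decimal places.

Component means — 1: 8; 2: 6; 3: 6.6.
E[X] = 0.3·8 + 0.6·6 + 0.1·6.6 = 6.66.

6.660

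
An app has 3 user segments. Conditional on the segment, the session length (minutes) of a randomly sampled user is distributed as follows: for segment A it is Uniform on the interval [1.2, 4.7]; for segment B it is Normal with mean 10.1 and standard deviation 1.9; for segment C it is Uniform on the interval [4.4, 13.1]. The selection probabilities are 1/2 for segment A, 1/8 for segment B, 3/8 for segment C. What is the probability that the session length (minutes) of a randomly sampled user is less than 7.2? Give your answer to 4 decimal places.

0.6286

Conditional on each segment, P(X < 7.2): A: 1; B: 0.0634656; C: 0.321839.
By total probability, P(X < 7.2) = 0.5·1 + 0.125·0.0634656 + 0.375·0.321839 = 0.628623.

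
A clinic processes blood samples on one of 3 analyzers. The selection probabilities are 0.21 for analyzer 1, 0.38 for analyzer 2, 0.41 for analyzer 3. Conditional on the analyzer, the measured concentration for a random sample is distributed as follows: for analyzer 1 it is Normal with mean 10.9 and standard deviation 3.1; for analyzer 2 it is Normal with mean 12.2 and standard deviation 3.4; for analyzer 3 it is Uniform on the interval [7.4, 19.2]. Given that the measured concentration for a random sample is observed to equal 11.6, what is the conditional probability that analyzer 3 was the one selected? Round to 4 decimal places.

0.3309

Likelihoods f(11.6 | ·): 1: 0.125452; 2: 0.115523; 3: 0.0847458.
Posterior ∝ prior × likelihood. Numerator for 3: 0.41·0.0847458 = 0.0347458.
Normalizing constant: 0.21·0.125452 + 0.38·0.115523 + 0.41·0.0847458 = 0.104989.
P(3 | observation) = 0.0347458 / 0.104989 = 0.330945.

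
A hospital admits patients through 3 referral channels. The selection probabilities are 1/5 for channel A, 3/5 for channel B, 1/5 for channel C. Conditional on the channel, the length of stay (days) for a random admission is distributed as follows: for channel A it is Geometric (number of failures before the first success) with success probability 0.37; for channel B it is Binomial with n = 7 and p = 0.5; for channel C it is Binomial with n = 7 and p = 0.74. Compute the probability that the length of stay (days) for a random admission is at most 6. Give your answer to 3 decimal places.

0.963

Conditional on each channel, P(X ≤ 6): A: 0.96061; B: 0.992188; C: 0.878487.
By total probability, P(X ≤ 6) = 0.2·0.96061 + 0.6·0.992188 + 0.2·0.878487 = 0.963132.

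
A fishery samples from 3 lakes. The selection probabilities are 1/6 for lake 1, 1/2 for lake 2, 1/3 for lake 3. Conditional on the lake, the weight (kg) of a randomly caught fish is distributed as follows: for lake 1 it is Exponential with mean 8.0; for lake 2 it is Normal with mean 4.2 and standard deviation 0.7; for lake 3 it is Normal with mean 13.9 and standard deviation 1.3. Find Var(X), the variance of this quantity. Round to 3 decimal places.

30.294

Per component, 1: μ=8, E[X²]=128; 2: μ=4.2, E[X²]=18.13; 3: μ=13.9, E[X²]=194.9.
E[X] = 0.166667·8 + 0.5·4.2 + 0.333333·13.9 = 8.06667.
E[X²] = 0.166667·128 + 0.5·18.13 + 0.333333·194.9 = 95.365.
Var(X) = E[X²] − (E[X])² = 95.365 − 65.0711 = 30.2939.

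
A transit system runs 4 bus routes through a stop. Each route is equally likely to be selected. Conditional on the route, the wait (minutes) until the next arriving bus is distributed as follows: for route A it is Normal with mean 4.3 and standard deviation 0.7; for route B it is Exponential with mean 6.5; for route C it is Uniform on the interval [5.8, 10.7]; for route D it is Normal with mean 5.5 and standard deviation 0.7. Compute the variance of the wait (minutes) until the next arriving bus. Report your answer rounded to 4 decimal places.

Per component, A: μ=4.3, E[X²]=18.98; B: μ=6.5, E[X²]=84.5; C: μ=8.25, E[X²]=70.0633; D: μ=5.5, E[X²]=30.74.
E[X] = 0.25·4.3 + 0.25·6.5 + 0.25·8.25 + 0.25·5.5 = 6.1375.
E[X²] = 0.25·18.98 + 0.25·84.5 + 0.25·70.0633 + 0.25·30.74 = 51.0708.
Var(X) = E[X²] − (E[X])² = 51.0708 − 37.6689 = 13.4019.

13.4019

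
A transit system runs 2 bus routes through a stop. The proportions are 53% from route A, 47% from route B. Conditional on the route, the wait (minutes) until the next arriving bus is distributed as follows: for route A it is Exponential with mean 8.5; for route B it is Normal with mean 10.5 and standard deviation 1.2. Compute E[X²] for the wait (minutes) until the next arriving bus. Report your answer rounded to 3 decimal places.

129.079

For each component E[X²] = Var + (mean)², giving A: 144.5; B: 111.69.
Overall E[X²] = 0.53·144.5 + 0.47·111.69 = 129.079.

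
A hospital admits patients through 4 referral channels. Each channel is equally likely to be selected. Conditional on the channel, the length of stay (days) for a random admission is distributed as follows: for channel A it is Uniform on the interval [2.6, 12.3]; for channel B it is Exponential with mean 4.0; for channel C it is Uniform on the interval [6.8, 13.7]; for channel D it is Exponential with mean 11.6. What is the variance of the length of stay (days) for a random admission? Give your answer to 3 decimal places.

Per component, A: μ=7.45, E[X²]=63.3433; B: μ=4, E[X²]=32; C: μ=10.25, E[X²]=109.03; D: μ=11.6, E[X²]=269.12.
E[X] = 0.25·7.45 + 0.25·4 + 0.25·10.25 + 0.25·11.6 = 8.325.
E[X²] = 0.25·63.3433 + 0.25·32 + 0.25·109.03 + 0.25·269.12 = 118.373.
Var(X) = E[X²] − (E[X])² = 118.373 − 69.3056 = 49.0677.

49.068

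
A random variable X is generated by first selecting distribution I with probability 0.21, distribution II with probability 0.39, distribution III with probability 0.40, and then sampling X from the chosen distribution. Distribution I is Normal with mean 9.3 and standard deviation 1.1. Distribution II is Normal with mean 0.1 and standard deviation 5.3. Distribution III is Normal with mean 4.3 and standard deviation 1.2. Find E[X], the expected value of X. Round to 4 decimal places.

Component means — I: 9.3; II: 0.1; III: 4.3.
E[X] = 0.21·9.3 + 0.39·0.1 + 0.4·4.3 = 3.712.

3.7120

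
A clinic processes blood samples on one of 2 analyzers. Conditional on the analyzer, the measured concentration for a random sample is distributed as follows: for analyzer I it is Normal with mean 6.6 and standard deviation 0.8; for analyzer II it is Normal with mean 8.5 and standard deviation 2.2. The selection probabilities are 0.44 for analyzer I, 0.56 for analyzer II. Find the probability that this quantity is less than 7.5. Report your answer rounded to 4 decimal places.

Conditional on each analyzer, P(X < 7.5): I: 0.869705; II: 0.324718.
By total probability, P(X < 7.5) = 0.44·0.869705 + 0.56·0.324718 = 0.564513.

0.5645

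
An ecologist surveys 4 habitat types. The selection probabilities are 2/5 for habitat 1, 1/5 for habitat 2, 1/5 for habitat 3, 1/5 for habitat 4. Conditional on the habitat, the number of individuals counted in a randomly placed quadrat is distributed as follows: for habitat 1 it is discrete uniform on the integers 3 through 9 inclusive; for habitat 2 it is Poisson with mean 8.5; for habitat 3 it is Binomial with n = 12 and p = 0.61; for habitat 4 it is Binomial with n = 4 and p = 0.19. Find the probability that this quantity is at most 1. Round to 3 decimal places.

Conditional on each habitat, P(X ≤ 1): 1: 0; 2: 0.00193295; 3: 0.000244774; 4: 0.834362.
By total probability, P(X ≤ 1) = 0.4·0 + 0.2·0.00193295 + 0.2·0.000244774 + 0.2·0.834362 = 0.167308.

0.167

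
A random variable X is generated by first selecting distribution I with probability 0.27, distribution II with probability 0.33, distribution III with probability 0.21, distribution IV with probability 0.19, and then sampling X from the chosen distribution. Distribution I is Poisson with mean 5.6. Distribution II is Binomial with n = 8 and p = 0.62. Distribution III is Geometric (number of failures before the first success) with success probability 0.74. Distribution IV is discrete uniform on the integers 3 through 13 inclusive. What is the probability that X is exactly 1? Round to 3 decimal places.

Conditional on each component, P(X = 1): I: 0.020708; II: 0.00567501; III: 0.1924; IV: 0.
By total probability, P(X = 1) = 0.27·0.020708 + 0.33·0.00567501 + 0.21·0.1924 + 0.19·0 = 0.0478679.

0.048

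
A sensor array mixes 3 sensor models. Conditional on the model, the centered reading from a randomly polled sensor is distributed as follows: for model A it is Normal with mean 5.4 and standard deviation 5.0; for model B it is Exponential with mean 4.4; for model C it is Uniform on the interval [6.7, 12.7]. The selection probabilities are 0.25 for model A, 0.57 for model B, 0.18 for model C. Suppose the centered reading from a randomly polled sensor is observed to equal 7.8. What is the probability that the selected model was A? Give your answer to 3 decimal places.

0.255

Likelihoods f(7.8 | ·): A: 0.0711065; B: 0.0386066; C: 0.166667.
Posterior ∝ prior × likelihood. Numerator for A: 0.25·0.0711065 = 0.0177766.
Normalizing constant: 0.25·0.0711065 + 0.57·0.0386066 + 0.18·0.166667 = 0.0697824.
P(A | observation) = 0.0177766 / 0.0697824 = 0.254744.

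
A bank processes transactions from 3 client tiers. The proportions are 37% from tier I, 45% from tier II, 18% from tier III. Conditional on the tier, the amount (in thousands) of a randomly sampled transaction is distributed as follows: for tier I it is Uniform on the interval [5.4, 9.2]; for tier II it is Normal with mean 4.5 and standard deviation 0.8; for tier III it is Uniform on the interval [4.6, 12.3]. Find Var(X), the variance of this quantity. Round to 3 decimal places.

Per component, I: μ=7.3, E[X²]=54.4933; II: μ=4.5, E[X²]=20.89; III: μ=8.45, E[X²]=76.3433.
E[X] = 0.37·7.3 + 0.45·4.5 + 0.18·8.45 = 6.247.
E[X²] = 0.37·54.4933 + 0.45·20.89 + 0.18·76.3433 = 43.3048.
Var(X) = E[X²] − (E[X])² = 43.3048 − 39.025 = 4.27982.

4.280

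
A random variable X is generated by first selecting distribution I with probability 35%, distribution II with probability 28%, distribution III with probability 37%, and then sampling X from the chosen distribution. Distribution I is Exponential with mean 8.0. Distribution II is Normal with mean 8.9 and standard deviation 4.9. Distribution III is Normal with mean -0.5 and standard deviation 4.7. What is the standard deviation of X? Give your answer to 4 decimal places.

Per component, I: μ=8, E[X²]=128; II: μ=8.9, E[X²]=103.22; III: μ=-0.5, E[X²]=22.34.
E[X] = 0.35·8 + 0.28·8.9 + 0.37·-0.5 = 5.107.
E[X²] = 0.35·128 + 0.28·103.22 + 0.37·22.34 = 81.9674.
Var(X) = E[X²] − (E[X])² = 81.9674 − 26.0814 = 55.886.
SD(X) = √55.886 = 7.47569.

7.4757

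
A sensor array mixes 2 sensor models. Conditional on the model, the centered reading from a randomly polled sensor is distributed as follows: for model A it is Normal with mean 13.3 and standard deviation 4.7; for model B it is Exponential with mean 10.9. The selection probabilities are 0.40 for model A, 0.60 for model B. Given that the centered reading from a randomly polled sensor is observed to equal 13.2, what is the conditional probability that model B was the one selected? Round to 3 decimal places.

0.326

Likelihoods f(13.2 | ·): A: 0.0848621; B: 0.02733.
Posterior ∝ prior × likelihood. Numerator for B: 0.6·0.02733 = 0.016398.
Normalizing constant: 0.4·0.0848621 + 0.6·0.02733 = 0.0503428.
P(B | observation) = 0.016398 / 0.0503428 = 0.325726.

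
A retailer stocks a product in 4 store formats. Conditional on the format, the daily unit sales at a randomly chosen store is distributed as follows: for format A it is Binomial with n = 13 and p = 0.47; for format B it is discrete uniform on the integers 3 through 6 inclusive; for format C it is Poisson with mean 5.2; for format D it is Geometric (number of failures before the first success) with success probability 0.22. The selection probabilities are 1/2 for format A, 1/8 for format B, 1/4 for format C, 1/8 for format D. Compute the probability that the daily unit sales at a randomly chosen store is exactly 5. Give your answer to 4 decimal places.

0.1748

Conditional on each format, P(X = 5): A: 0.18377; B: 0.25; C: 0.174785; D: 0.0635178.
By total probability, P(X = 5) = 0.5·0.18377 + 0.125·0.25 + 0.25·0.174785 + 0.125·0.0635178 = 0.174771.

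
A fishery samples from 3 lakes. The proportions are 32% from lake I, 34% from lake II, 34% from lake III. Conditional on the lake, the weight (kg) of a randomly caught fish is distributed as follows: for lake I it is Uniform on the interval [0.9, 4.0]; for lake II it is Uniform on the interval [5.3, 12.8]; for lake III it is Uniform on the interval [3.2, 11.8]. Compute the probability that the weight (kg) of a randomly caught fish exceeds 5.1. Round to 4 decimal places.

0.6049

Conditional on each lake, P(X > 5.1): I: 0; II: 1; III: 0.77907.
By total probability, P(X > 5.1) = 0.32·0 + 0.34·1 + 0.34·0.77907 = 0.604884.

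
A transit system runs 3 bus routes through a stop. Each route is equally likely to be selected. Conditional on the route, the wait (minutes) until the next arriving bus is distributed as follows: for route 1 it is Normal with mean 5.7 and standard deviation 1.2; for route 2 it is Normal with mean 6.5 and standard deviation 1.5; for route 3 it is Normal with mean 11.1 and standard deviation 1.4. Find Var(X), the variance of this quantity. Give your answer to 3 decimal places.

Per component, 1: μ=5.7, E[X²]=33.93; 2: μ=6.5, E[X²]=44.5; 3: μ=11.1, E[X²]=125.17.
E[X] = 0.333333·5.7 + 0.333333·6.5 + 0.333333·11.1 = 7.76667.
E[X²] = 0.333333·33.93 + 0.333333·44.5 + 0.333333·125.17 = 67.8667.
Var(X) = E[X²] − (E[X])² = 67.8667 − 60.3211 = 7.54556.

7.546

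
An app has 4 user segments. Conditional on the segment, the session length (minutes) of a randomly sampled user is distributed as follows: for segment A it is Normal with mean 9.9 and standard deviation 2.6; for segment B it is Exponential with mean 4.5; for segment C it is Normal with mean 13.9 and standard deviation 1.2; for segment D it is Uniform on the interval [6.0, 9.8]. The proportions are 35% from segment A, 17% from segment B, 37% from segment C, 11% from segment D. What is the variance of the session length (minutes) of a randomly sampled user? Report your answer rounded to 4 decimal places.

17.6739

Per component, A: μ=9.9, E[X²]=104.77; B: μ=4.5, E[X²]=40.5; C: μ=13.9, E[X²]=194.65; D: μ=7.9, E[X²]=63.6133.
E[X] = 0.35·9.9 + 0.17·4.5 + 0.37·13.9 + 0.11·7.9 = 10.242.
E[X²] = 0.35·104.77 + 0.17·40.5 + 0.37·194.65 + 0.11·63.6133 = 122.572.
Var(X) = E[X²] − (E[X])² = 122.572 − 104.899 = 17.6739.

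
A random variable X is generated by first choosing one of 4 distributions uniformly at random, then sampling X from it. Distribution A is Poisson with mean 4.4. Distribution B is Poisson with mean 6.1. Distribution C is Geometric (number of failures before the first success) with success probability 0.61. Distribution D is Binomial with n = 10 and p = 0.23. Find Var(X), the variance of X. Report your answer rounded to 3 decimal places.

7.608

Per component, A: μ=4.4, E[X²]=23.76; B: μ=6.1, E[X²]=43.31; C: μ=0.639344, E[X²]=1.45687; D: μ=2.3, E[X²]=7.061.
E[X] = 0.25·4.4 + 0.25·6.1 + 0.25·0.639344 + 0.25·2.3 = 3.35984.
E[X²] = 0.25·23.76 + 0.25·43.31 + 0.25·1.45687 + 0.25·7.061 = 18.897.
Var(X) = E[X²] − (E[X])² = 18.897 − 11.2885 = 7.60847.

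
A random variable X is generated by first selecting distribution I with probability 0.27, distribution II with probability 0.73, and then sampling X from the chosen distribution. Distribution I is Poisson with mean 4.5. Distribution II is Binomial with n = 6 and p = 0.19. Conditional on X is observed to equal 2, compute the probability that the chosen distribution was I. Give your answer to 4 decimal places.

0.1514

Likelihoods P(X=2 | ·): I: 0.112479; II: 0.233098.
Posterior ∝ prior × likelihood. Numerator for I: 0.27·0.112479 = 0.0303692.
Normalizing constant: 0.27·0.112479 + 0.73·0.233098 = 0.200531.
P(I | observation) = 0.0303692 / 0.200531 = 0.151444.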